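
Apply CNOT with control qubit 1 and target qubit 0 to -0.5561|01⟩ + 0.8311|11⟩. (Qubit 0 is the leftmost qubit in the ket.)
0.8311|01⟩ - 0.5561|11⟩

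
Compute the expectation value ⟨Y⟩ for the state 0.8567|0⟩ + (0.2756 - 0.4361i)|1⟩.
-0.7472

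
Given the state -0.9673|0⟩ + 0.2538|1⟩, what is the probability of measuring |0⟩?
0.9357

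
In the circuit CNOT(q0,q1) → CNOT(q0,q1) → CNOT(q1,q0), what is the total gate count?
3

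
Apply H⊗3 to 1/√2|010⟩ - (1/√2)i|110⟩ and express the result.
(0.25 - 0.25i)|000⟩ + (0.25 - 0.25i)|001⟩ + (-0.25 + 0.25i)|010⟩ + (-0.25 + 0.25i)|011⟩ + (0.25 + 0.25i)|100⟩ + (0.25 + 0.25i)|101⟩ + (-0.25 - 0.25i)|110⟩ + (-0.25 - 0.25i)|111⟩

H⊗3 gives amp(|y⟩) = (1/2√2) Σ_x (−1)^(x·y) amp(|x⟩), where x·y is the number of positions in which both x and y have a 1.
|000⟩: (1/√2 - (1/√2)i)/(2√2) = (0.25 - 0.25i)
|001⟩: (1/√2 - (1/√2)i)/(2√2) = (0.25 - 0.25i)
|010⟩: (-1/√2 + (1/√2)i)/(2√2) = (-0.25 + 0.25i)
|011⟩: (-1/√2 + (1/√2)i)/(2√2) = (-0.25 + 0.25i)
|100⟩: (1/√2 + (1/√2)i)/(2√2) = (0.25 + 0.25i)
|101⟩: (1/√2 + (1/√2)i)/(2√2) = (0.25 + 0.25i)
|110⟩: (-1/√2 - (1/√2)i)/(2√2) = (-0.25 - 0.25i)
|111⟩: (-1/√2 - (1/√2)i)/(2√2) = (-0.25 - 0.25i)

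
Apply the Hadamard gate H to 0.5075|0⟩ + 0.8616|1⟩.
0.9681|0⟩ - 0.2504|1⟩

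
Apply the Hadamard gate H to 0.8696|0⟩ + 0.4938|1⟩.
0.9641|0⟩ + 0.2657|1⟩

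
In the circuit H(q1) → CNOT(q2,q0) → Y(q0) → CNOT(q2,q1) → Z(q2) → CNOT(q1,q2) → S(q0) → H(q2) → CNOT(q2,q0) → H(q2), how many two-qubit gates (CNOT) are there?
4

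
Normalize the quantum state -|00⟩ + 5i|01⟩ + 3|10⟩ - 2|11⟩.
-0.1601|00⟩ + 0.8006i|01⟩ + 0.4804|10⟩ - 0.3203|11⟩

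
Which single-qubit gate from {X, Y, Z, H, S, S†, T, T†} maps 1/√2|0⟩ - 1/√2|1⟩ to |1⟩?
H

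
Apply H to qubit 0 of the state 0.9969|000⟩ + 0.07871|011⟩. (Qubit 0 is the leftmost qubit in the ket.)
0.7049|000⟩ + 0.05566|011⟩ + 0.7049|100⟩ + 0.05566|111⟩

H on qubit 0 mixes each pair of kets that differ only in qubit 0: amplitudes (a, b) of (|…0…⟩, |…1…⟩) become ((a + b)/√2, (a − b)/√2). Kets absent from the input have amplitude 0.
(|000⟩, |100⟩): (a, b) = (0.9969, 0) → (0.7049, 0.7049)
(|011⟩, |111⟩): (a, b) = (0.07871, 0) → (0.05566, 0.05566)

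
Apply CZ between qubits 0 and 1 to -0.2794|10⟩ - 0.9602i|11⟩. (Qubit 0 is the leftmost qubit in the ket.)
-0.2794|10⟩ + 0.9602i|11⟩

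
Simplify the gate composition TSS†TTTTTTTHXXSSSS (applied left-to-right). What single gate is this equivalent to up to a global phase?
H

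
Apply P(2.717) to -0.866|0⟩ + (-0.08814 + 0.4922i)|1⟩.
-0.866|0⟩ + (-0.1224 - 0.4848i)|1⟩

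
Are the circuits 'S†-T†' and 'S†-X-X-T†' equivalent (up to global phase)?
Yes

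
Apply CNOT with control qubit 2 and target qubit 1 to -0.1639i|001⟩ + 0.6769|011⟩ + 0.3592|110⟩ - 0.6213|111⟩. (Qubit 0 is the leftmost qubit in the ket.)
0.6769|001⟩ - 0.1639i|011⟩ - 0.6213|101⟩ + 0.3592|110⟩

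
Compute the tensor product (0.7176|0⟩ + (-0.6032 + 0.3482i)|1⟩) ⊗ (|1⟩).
0.7176|01⟩ + (-0.6032 + 0.3482i)|11⟩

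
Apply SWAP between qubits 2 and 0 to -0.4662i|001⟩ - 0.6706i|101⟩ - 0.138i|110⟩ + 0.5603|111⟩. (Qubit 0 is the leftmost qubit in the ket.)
-0.138i|011⟩ - 0.4662i|100⟩ - 0.6706i|101⟩ + 0.5603|111⟩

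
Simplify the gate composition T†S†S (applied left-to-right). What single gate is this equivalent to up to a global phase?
T†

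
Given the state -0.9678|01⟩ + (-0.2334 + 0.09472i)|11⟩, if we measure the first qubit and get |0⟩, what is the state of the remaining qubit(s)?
-|1⟩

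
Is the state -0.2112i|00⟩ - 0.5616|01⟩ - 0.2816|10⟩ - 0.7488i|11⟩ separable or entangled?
Entangled

Writing the state as a|00⟩ + b|01⟩ + c|10⟩ + d|11⟩, it is a product state iff ad − bc = 0.
Here (a, b, c, d) = (-0.2112i, -0.5616, -0.2816, -0.7488i): ad − bc = (-0.2112i)(-0.7488i) − (-0.5616)(-0.2816) = -0.3163 ≠ 0, so the state is entangled.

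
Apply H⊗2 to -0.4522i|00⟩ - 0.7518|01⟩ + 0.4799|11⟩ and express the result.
(-0.136 - 0.2261i)|00⟩ + (0.136 - 0.2261i)|01⟩ + (-0.6159 - 0.2261i)|10⟩ + (0.6159 - 0.2261i)|11⟩

H⊗2 gives amp(|y⟩) = (1/2) Σ_x (−1)^(x·y) amp(|x⟩), where x·y is the number of positions in which both x and y have a 1.
|00⟩: (-0.4522i - 0.7518 + 0.4799)/2 = (-0.136 - 0.2261i)
|01⟩: (-0.4522i + 0.7518 - 0.4799)/2 = (0.136 - 0.2261i)
|10⟩: (-0.4522i - 0.7518 - 0.4799)/2 = (-0.6159 - 0.2261i)
|11⟩: (-0.4522i + 0.7518 + 0.4799)/2 = (0.6159 - 0.2261i)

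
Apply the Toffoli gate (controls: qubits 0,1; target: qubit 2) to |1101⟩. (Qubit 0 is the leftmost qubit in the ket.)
|1111⟩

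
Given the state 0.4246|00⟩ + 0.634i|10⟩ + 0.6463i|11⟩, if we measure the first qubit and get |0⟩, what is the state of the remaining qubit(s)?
|0⟩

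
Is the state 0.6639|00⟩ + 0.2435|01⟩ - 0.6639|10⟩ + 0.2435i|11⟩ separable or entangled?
Entangled

Writing the state as a|00⟩ + b|01⟩ + c|10⟩ + d|11⟩, it is a product state iff ad − bc = 0.
Here (a, b, c, d) = (0.6639, 0.2435, -0.6639, 0.2435i): ad − bc = (0.6639)(0.2435i) − (0.2435)(-0.6639) = (0.1617 + 0.1617i) ≠ 0, so the state is entangled.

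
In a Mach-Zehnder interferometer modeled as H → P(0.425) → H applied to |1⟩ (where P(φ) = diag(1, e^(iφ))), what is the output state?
(0.04448 - 0.2062i)|0⟩ + (0.9555 + 0.2062i)|1⟩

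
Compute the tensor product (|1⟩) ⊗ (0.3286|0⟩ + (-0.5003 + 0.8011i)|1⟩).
0.3286|10⟩ + (-0.5003 + 0.8011i)|11⟩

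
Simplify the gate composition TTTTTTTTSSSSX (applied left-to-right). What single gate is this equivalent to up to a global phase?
X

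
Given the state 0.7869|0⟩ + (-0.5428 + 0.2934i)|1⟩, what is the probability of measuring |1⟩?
0.3807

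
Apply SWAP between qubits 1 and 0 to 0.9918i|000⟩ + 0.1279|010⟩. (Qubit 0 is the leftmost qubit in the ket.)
0.9918i|000⟩ + 0.1279|100⟩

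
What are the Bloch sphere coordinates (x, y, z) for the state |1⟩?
(0, 0, -1)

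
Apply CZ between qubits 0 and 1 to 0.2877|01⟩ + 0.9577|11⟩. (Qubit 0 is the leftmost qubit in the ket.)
0.2877|01⟩ - 0.9577|11⟩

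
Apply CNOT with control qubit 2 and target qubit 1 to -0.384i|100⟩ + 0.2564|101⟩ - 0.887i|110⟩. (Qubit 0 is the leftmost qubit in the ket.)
-0.384i|100⟩ - 0.887i|110⟩ + 0.2564|111⟩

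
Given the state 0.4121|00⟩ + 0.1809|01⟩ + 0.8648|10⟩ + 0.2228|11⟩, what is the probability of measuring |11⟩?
0.04964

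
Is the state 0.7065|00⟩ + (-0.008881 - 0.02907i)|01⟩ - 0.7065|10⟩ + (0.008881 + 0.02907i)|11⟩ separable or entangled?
Separable

Writing the state as a|00⟩ + b|01⟩ + c|10⟩ + d|11⟩, it is a product state iff ad − bc = 0.
Here (a, b, c, d) = (0.7065, (-0.008881 - 0.02907i), -0.7065, (0.008881 + 0.02907i)): ad − bc = (0.7065)(0.008881 + 0.02907i) − (-0.008881 - 0.02907i)(-0.7065) = 0, so the state is separable.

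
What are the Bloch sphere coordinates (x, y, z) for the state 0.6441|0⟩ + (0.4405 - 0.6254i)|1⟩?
(0.5675, -0.8056, -0.1703)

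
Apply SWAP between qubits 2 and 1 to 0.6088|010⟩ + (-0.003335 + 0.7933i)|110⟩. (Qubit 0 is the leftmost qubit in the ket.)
0.6088|001⟩ + (-0.003335 + 0.7933i)|101⟩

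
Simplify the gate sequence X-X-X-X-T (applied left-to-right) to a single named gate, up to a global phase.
T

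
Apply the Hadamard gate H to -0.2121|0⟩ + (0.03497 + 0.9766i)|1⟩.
(-0.1252 + 0.6906i)|0⟩ + (-0.1747 - 0.6906i)|1⟩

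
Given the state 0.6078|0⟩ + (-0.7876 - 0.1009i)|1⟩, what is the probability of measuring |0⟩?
0.3694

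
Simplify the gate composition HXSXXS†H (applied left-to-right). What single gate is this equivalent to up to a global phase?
Z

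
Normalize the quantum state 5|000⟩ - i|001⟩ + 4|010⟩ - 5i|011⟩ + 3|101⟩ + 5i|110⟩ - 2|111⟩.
0.488|000⟩ - 0.09759i|001⟩ + 0.3904|010⟩ - 0.488i|011⟩ + 0.2928|101⟩ + 0.488i|110⟩ - 0.1952|111⟩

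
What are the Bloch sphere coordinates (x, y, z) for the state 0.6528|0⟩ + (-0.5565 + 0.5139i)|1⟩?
(-0.7266, 0.6709, -0.1476)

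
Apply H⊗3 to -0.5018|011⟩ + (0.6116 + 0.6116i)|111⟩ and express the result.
(0.03882 + 0.2162i)|000⟩ + (-0.03882 - 0.2162i)|001⟩ + (-0.03882 - 0.2162i)|010⟩ + (0.03882 + 0.2162i)|011⟩ + (-0.3936 - 0.2162i)|100⟩ + (0.3936 + 0.2162i)|101⟩ + (0.3936 + 0.2162i)|110⟩ + (-0.3936 - 0.2162i)|111⟩

H⊗3 gives amp(|y⟩) = (1/2√2) Σ_x (−1)^(x·y) amp(|x⟩), where x·y is the number of positions in which both x and y have a 1.
|000⟩: (-0.5018 + (0.6116 + 0.6116i))/(2√2) = (0.03882 + 0.2162i)
|001⟩: (0.5018 - (0.6116 + 0.6116i))/(2√2) = (-0.03882 - 0.2162i)
|010⟩: (0.5018 - (0.6116 + 0.6116i))/(2√2) = (-0.03882 - 0.2162i)
|011⟩: (-0.5018 + (0.6116 + 0.6116i))/(2√2) = (0.03882 + 0.2162i)
|100⟩: (-0.5018 - (0.6116 + 0.6116i))/(2√2) = (-0.3936 - 0.2162i)
|101⟩: (0.5018 + (0.6116 + 0.6116i))/(2√2) = (0.3936 + 0.2162i)
|110⟩: (0.5018 + (0.6116 + 0.6116i))/(2√2) = (0.3936 + 0.2162i)
|111⟩: (-0.5018 - (0.6116 + 0.6116i))/(2√2) = (-0.3936 - 0.2162i)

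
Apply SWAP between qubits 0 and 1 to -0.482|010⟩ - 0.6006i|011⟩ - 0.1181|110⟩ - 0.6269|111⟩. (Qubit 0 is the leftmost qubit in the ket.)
-0.482|100⟩ - 0.6006i|101⟩ - 0.1181|110⟩ - 0.6269|111⟩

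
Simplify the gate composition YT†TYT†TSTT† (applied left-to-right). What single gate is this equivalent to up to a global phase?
S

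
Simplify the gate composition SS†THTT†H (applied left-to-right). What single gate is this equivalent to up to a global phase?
T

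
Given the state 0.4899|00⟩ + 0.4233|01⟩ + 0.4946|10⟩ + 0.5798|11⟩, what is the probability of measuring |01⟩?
0.1792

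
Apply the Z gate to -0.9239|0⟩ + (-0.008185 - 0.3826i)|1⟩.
-0.9239|0⟩ + (0.008185 + 0.3826i)|1⟩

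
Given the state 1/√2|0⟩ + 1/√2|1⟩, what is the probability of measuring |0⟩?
1/2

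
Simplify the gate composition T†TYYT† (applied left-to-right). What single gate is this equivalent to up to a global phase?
T†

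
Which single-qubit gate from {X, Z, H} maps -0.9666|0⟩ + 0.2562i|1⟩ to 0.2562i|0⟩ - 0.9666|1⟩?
X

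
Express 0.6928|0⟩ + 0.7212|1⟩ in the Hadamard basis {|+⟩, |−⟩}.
0.9998|+⟩ - 0.02008|−⟩

With |ψ⟩ = α|0⟩ + β|1⟩, the Hadamard-basis coefficients are ⟨+|ψ⟩ = (α + β)/√2 and ⟨−|ψ⟩ = (α − β)/√2.
Here α = 0.6928, β = 0.7212: (α + β)/√2 = 0.9998, (α − β)/√2 = -0.02008.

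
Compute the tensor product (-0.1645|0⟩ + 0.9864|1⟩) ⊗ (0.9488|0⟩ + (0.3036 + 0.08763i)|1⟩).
-0.1561|00⟩ + (-0.04994 - 0.01442i)|01⟩ + 0.9359|10⟩ + (0.2995 + 0.08644i)|11⟩

amp(|b₁b₂…⟩) = product of the factor amplitudes for bits b₁, b₂, …; only kets whose every factor amplitude is nonzero survive.
|00⟩: (-0.1645)(0.9488) = -0.1561
|01⟩: (-0.1645)(0.3036 + 0.08763i) = (-0.04994 - 0.01442i)
|10⟩: (0.9864)(0.9488) = 0.9359
|11⟩: (0.9864)(0.3036 + 0.08763i) = (0.2995 + 0.08644i)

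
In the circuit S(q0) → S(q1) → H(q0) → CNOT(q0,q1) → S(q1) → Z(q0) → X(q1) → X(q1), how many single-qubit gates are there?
7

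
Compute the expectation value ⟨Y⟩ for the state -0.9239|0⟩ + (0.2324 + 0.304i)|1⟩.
-0.5617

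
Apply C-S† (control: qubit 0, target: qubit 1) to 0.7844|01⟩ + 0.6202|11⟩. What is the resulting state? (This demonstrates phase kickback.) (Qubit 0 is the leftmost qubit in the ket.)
0.7844|01⟩ - 0.6202i|11⟩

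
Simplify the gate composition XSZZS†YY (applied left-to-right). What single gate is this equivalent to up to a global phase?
X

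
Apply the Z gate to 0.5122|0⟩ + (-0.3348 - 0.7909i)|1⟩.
0.5122|0⟩ + (0.3348 + 0.7909i)|1⟩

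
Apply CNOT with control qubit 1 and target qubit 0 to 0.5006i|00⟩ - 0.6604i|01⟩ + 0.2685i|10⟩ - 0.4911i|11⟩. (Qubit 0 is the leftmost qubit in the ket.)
0.5006i|00⟩ - 0.4911i|01⟩ + 0.2685i|10⟩ - 0.6604i|11⟩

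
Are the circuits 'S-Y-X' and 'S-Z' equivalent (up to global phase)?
Yes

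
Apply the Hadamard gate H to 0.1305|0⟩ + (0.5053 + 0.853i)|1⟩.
(0.4496 + 0.6032i)|0⟩ + (-0.265 - 0.6032i)|1⟩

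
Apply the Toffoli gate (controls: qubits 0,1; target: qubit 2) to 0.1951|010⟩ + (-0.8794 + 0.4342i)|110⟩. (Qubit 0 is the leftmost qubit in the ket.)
0.1951|010⟩ + (-0.8794 + 0.4342i)|111⟩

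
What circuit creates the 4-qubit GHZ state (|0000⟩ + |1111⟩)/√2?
H(q0) → CNOT(q0,q1) → CNOT(q0,q2) → CNOT(q0,q3)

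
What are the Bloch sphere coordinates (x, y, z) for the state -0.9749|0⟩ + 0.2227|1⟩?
(-0.4342, 0, 0.9008)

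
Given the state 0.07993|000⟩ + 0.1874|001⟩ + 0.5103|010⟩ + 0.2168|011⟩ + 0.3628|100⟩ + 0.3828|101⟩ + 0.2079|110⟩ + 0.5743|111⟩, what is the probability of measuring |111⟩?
0.3298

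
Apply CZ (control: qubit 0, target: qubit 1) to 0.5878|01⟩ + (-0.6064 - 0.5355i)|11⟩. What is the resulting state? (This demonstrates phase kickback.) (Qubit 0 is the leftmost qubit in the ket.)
0.5878|01⟩ + (0.6064 + 0.5355i)|11⟩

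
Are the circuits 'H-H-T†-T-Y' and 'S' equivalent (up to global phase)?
No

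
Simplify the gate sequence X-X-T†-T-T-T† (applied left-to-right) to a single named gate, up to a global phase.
I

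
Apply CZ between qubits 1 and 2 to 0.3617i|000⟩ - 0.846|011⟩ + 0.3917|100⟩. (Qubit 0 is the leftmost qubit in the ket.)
0.3617i|000⟩ + 0.846|011⟩ + 0.3917|100⟩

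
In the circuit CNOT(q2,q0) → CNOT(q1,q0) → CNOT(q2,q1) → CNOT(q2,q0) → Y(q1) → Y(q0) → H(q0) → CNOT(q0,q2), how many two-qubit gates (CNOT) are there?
5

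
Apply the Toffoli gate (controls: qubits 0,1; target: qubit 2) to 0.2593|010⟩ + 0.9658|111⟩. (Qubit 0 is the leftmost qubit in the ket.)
0.2593|010⟩ + 0.9658|110⟩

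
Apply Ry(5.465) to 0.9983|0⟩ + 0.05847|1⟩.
-0.9392|0⟩ + 0.3435|1⟩

Ry(5.465) = [[cos(θ/2), −sin(θ/2)], [sin(θ/2), cos(θ/2)]]; θ = 5.465, cos(θ/2) ≈ -0.917482, sin(θ/2) ≈ 0.397777.
With a = amp(|0⟩) = 0.9983 and b = amp(|1⟩) = 0.05847:
new amp(|0⟩) = (-0.917482)·a + (-0.397777)·b = -0.9392
new amp(|1⟩) = (0.397777)·a + (-0.917482)·b = 0.3435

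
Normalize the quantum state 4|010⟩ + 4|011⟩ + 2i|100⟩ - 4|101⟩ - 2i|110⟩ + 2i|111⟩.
0.5164|010⟩ + 0.5164|011⟩ + 0.2582i|100⟩ - 0.5164|101⟩ - 0.2582i|110⟩ + 0.2582i|111⟩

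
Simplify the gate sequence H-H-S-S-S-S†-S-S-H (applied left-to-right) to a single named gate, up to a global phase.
H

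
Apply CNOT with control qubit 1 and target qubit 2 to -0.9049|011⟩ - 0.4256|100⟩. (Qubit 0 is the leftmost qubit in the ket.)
-0.9049|010⟩ - 0.4256|100⟩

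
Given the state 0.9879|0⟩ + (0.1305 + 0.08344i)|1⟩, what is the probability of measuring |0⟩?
0.9759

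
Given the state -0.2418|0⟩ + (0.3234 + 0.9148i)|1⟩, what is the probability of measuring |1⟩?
0.9414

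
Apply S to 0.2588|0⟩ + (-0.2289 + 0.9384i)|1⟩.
0.2588|0⟩ + (-0.9384 - 0.2289i)|1⟩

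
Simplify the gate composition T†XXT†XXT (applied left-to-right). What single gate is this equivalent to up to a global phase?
T†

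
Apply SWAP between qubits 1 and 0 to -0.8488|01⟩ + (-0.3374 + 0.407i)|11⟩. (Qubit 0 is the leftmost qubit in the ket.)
-0.8488|10⟩ + (-0.3374 + 0.407i)|11⟩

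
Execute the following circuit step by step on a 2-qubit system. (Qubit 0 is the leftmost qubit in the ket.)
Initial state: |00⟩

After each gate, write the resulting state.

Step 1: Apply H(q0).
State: 1/√2|00⟩ + 1/√2|10⟩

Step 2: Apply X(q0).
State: 1/√2|00⟩ + 1/√2|10⟩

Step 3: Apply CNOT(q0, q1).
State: 1/√2|00⟩ + 1/√2|11⟩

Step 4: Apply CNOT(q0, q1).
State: 1/√2|00⟩ + 1/√2|10⟩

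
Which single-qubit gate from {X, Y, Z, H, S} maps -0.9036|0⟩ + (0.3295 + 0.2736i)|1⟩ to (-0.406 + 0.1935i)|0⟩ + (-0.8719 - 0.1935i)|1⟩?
H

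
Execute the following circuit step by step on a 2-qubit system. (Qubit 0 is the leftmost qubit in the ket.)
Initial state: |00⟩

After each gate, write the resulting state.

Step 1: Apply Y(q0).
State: i|10⟩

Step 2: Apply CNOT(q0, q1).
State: i|11⟩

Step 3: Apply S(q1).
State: -|11⟩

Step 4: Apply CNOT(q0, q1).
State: -|10⟩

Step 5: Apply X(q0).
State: -|00⟩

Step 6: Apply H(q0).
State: -1/√2|00⟩ - 1/√2|10⟩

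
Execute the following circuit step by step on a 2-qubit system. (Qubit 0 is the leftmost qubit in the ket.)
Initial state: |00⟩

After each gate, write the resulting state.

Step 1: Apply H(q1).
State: 1/√2|00⟩ + 1/√2|01⟩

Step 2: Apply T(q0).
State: 1/√2|00⟩ + 1/√2|01⟩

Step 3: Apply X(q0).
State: 1/√2|10⟩ + 1/√2|11⟩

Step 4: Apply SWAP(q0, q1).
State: 1/√2|01⟩ + 1/√2|11⟩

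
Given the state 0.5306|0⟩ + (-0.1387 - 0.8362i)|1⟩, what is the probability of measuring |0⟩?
0.2815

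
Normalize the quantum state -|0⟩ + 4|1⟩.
-0.2425|0⟩ + 0.9701|1⟩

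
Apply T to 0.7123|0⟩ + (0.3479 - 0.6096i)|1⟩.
0.7123|0⟩ + (0.6771 - 0.185i)|1⟩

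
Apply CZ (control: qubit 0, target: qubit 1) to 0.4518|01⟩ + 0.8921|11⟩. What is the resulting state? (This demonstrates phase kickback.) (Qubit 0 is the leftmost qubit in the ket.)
0.4518|01⟩ - 0.8921|11⟩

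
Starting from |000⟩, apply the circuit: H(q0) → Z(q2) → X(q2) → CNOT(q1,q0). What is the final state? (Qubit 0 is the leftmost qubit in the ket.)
1/√2|001⟩ + 1/√2|101⟩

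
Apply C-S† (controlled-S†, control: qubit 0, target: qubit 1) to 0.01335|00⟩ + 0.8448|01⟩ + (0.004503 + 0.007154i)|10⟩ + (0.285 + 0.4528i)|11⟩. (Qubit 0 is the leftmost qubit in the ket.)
0.01335|00⟩ + 0.8448|01⟩ + (0.004503 + 0.007154i)|10⟩ + (0.4528 - 0.285i)|11⟩

C-S† leaves the control-|0⟩ kets |00⟩, |01⟩ unchanged and applies S† to qubit 1 on the control-|1⟩ pair (|10⟩, |11⟩).
S† = [[1, 0], [0, -i]].
With a = amp(|10⟩) = (0.004503 + 0.007154i) and b = amp(|11⟩) = (0.285 + 0.4528i):
new amp(|10⟩) = (1)·a = (0.004503 + 0.007154i)
new amp(|11⟩) = (-i)·b = (0.4528 - 0.285i)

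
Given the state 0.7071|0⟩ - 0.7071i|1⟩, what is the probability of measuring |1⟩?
0.5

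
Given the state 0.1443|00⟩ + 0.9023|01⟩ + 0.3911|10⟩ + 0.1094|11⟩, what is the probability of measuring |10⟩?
0.153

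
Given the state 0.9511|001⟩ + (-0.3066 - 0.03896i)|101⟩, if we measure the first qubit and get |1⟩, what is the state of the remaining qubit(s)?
(-0.992 - 0.1261i)|01⟩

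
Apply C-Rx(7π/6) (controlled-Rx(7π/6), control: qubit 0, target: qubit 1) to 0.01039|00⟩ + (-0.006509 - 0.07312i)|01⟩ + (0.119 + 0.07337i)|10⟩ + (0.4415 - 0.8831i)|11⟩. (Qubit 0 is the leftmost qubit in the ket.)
0.01039|00⟩ + (-0.006509 - 0.07312i)|01⟩ + (-0.8838 - 0.4454i)|10⟩ + (-0.0434 + 0.1136i)|11⟩

C-Rx(7π/6) leaves the control-|0⟩ kets |00⟩, |01⟩ unchanged and applies Rx(7π/6) to qubit 1 on the control-|1⟩ pair (|10⟩, |11⟩).
Rx(7π/6) = [[cos(θ/2), −i·sin(θ/2)], [−i·sin(θ/2), cos(θ/2)]]; θ = 7π/6, cos(θ/2) ≈ -0.258819, sin(θ/2) ≈ 0.965926.
With a = amp(|10⟩) = (0.119 + 0.07337i) and b = amp(|11⟩) = (0.4415 - 0.8831i):
new amp(|10⟩) = (-0.258819)·a + (-0.965926i)·b = (-0.8838 - 0.4454i)
new amp(|11⟩) = (-0.965926i)·a + (-0.258819)·b = (-0.0434 + 0.1136i)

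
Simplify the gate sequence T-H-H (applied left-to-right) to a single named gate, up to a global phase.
T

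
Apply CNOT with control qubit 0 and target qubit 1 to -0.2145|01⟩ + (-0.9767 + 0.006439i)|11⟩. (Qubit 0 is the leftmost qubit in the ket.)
-0.2145|01⟩ + (-0.9767 + 0.006439i)|10⟩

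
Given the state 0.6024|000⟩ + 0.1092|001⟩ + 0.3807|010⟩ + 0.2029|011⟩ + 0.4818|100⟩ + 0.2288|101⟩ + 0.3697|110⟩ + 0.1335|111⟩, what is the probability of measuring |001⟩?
0.01192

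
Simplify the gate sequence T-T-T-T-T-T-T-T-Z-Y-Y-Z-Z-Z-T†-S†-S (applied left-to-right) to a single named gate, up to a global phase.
T†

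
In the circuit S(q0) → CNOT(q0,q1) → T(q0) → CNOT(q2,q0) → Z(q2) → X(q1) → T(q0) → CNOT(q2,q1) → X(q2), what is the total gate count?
9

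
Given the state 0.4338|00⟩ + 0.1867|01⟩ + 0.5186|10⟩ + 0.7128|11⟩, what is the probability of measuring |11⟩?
0.5081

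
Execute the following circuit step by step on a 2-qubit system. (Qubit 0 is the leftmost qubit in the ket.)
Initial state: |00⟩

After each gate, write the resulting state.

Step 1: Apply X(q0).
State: |10⟩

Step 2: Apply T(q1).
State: |10⟩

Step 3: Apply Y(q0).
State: -i|00⟩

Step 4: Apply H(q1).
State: -(1/√2)i|00⟩ - (1/√2)i|01⟩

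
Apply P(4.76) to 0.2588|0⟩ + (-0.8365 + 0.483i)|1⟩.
0.2588|0⟩ + (0.4426 + 0.8585i)|1⟩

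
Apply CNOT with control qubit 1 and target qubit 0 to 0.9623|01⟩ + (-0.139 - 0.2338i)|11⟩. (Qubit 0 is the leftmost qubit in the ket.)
(-0.139 - 0.2338i)|01⟩ + 0.9623|11⟩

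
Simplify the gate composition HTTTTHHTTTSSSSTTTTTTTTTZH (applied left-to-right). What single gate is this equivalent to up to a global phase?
X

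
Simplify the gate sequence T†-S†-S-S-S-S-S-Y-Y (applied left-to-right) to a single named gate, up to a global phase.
T†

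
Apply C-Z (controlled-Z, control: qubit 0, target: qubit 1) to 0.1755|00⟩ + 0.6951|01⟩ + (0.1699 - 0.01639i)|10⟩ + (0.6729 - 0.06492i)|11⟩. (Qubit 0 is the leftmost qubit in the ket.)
0.1755|00⟩ + 0.6951|01⟩ + (0.1699 - 0.01639i)|10⟩ + (-0.6729 + 0.06492i)|11⟩

C-Z leaves the control-|0⟩ kets |00⟩, |01⟩ unchanged and applies Z to qubit 1 on the control-|1⟩ pair (|10⟩, |11⟩).
Z = [[1, 0], [0, -1]].
With a = amp(|10⟩) = (0.1699 - 0.01639i) and b = amp(|11⟩) = (0.6729 - 0.06492i):
new amp(|10⟩) = (1)·a = (0.1699 - 0.01639i)
new amp(|11⟩) = (-1)·b = (-0.6729 + 0.06492i)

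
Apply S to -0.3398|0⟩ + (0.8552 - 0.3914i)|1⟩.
-0.3398|0⟩ + (0.3914 + 0.8552i)|1⟩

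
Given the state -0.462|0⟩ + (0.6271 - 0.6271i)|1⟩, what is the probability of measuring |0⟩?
0.2134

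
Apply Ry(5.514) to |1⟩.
-0.3752|0⟩ - 0.927|1⟩

Ry(5.514) = [[cos(θ/2), −sin(θ/2)], [sin(θ/2), cos(θ/2)]]; θ = 5.514, cos(θ/2) ≈ -0.926951, sin(θ/2) ≈ 0.375182.
With a = amp(|0⟩) = 0 and b = amp(|1⟩) = 1:
new amp(|0⟩) = (-0.926951)·a + (-0.375182)·b = -0.3752
new amp(|1⟩) = (0.375182)·a + (-0.926951)·b = -0.927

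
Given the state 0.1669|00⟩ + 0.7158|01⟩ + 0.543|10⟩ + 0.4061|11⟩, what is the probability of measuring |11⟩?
0.1649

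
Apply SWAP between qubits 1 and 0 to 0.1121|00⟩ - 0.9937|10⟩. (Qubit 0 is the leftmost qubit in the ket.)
0.1121|00⟩ - 0.9937|01⟩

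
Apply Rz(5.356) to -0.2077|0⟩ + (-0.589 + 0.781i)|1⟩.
(0.1858 + 0.09288i)|0⟩ + (0.1776 - 0.9619i)|1⟩

Rz(5.356) = [[e^(−iθ/2), 0], [0, e^(iθ/2)]] with e^(±iθ/2) = cos(θ/2) ± i·sin(θ/2); θ = 5.356, cos(θ/2) ≈ -0.894452, sin(θ/2) ≈ 0.447164.
With a = amp(|0⟩) = -0.2077 and b = amp(|1⟩) = (-0.589 + 0.781i):
new amp(|0⟩) = (-0.894452 - 0.447164i)·a = (0.1858 + 0.09288i)
new amp(|1⟩) = (-0.894452 + 0.447164i)·b = (0.1776 - 0.9619i)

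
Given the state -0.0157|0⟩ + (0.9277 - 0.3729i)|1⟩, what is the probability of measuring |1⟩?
0.9997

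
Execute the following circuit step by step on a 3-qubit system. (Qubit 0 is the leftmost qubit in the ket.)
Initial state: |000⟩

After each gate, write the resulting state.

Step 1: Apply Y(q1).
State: i|010⟩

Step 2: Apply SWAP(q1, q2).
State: i|001⟩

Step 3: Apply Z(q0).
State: i|001⟩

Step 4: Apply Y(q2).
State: |000⟩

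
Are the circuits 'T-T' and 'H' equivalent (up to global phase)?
No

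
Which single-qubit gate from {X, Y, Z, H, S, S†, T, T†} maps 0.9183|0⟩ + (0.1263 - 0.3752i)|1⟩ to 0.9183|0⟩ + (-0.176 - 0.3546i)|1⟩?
T†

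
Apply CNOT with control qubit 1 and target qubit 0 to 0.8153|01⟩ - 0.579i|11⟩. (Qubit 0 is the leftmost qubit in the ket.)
-0.579i|01⟩ + 0.8153|11⟩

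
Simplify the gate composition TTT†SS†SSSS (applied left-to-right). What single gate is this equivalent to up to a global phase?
T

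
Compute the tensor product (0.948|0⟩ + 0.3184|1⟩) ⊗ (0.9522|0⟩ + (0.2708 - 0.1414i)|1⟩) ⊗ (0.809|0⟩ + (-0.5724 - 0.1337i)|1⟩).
0.7303|000⟩ + (-0.5167 - 0.1207i)|001⟩ + (0.2077 - 0.1084i)|010⟩ + (-0.1649 + 0.04241i)|011⟩ + 0.2453|100⟩ + (-0.1735 - 0.04054i)|101⟩ + (0.06975 - 0.03642i)|110⟩ + (-0.05537 + 0.01424i)|111⟩

amp(|b₁b₂…⟩) = product of the factor amplitudes for bits b₁, b₂, …; only kets whose every factor amplitude is nonzero survive.
|000⟩: (0.948)(0.9522)(0.809) = 0.7303
|001⟩: (0.948)(0.9522)(-0.5724 - 0.1337i) = (-0.5167 - 0.1207i)
|010⟩: (0.948)(0.2708 - 0.1414i)(0.809) = (0.2077 - 0.1084i)
|011⟩: (0.948)(0.2708 - 0.1414i)(-0.5724 - 0.1337i) = (-0.1649 + 0.04241i)
|100⟩: (0.3184)(0.9522)(0.809) = 0.2453
|101⟩: (0.3184)(0.9522)(-0.5724 - 0.1337i) = (-0.1735 - 0.04054i)
|110⟩: (0.3184)(0.2708 - 0.1414i)(0.809) = (0.06975 - 0.03642i)
|111⟩: (0.3184)(0.2708 - 0.1414i)(-0.5724 - 0.1337i) = (-0.05537 + 0.01424i)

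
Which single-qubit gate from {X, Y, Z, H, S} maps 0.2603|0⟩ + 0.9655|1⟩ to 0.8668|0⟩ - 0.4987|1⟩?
H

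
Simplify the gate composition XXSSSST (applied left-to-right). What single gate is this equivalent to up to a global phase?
T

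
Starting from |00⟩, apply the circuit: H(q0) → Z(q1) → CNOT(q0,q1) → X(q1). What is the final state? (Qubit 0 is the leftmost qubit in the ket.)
1/√2|01⟩ + 1/√2|10⟩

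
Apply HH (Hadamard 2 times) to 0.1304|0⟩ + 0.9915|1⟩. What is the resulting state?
0.1304|0⟩ + 0.9915|1⟩

H² = I, so an even number of Hadamards cancels: H^2 = I and the state is unchanged.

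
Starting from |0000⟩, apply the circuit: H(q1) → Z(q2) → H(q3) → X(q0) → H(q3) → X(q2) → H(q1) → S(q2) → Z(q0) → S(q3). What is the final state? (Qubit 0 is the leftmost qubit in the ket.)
-i|1010⟩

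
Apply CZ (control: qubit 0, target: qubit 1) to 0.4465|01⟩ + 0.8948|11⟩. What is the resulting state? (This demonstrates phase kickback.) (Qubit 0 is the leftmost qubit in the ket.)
0.4465|01⟩ - 0.8948|11⟩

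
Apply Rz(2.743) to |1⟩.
(0.198 + 0.9802i)|1⟩

Rz(2.743) = [[e^(−iθ/2), 0], [0, e^(iθ/2)]] with e^(±iθ/2) = cos(θ/2) ± i·sin(θ/2); θ = 2.743, cos(θ/2) ≈ 0.19798, sin(θ/2) ≈ 0.980206.
With a = amp(|0⟩) = 0 and b = amp(|1⟩) = 1:
new amp(|0⟩) = (0.19798 - 0.980206i)·a = 0
new amp(|1⟩) = (0.19798 + 0.980206i)·b = (0.198 + 0.9802i)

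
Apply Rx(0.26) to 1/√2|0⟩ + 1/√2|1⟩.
(0.7011 - 0.09167i)|0⟩ + (0.7011 - 0.09167i)|1⟩

Rx(0.26) = [[cos(θ/2), −i·sin(θ/2)], [−i·sin(θ/2), cos(θ/2)]]; θ = 0.26, cos(θ/2) ≈ 0.991562, sin(θ/2) ≈ 0.129634.
With a = amp(|0⟩) = 1/√2 and b = amp(|1⟩) = 1/√2:
new amp(|0⟩) = (0.991562)·a + (-0.129634i)·b = (0.7011 - 0.09167i)
new amp(|1⟩) = (-0.129634i)·a + (0.991562)·b = (0.7011 - 0.09167i)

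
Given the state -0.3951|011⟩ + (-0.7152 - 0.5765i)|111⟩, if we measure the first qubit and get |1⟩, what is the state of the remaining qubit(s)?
(-0.7786 - 0.6276i)|11⟩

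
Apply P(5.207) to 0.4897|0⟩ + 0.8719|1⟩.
0.4897|0⟩ + (0.4139 - 0.7674i)|1⟩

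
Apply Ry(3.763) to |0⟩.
-0.3057|0⟩ + 0.9521|1⟩

Ry(3.763) = [[cos(θ/2), −sin(θ/2)], [sin(θ/2), cos(θ/2)]]; θ = 3.763, cos(θ/2) ≈ -0.305729, sin(θ/2) ≈ 0.952119.
With a = amp(|0⟩) = 1 and b = amp(|1⟩) = 0:
new amp(|0⟩) = (-0.305729)·a + (-0.952119)·b = -0.3057
new amp(|1⟩) = (0.952119)·a + (-0.305729)·b = 0.9521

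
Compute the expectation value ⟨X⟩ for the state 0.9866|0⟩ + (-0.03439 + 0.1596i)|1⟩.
-0.06786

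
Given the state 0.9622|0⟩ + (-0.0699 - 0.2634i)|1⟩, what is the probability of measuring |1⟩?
0.07427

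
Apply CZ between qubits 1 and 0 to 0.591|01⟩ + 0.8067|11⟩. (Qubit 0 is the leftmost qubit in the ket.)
0.591|01⟩ - 0.8067|11⟩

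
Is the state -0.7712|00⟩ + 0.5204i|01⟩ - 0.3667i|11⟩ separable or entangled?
Entangled

Writing the state as a|00⟩ + b|01⟩ + c|10⟩ + d|11⟩, it is a product state iff ad − bc = 0.
Here (a, b, c, d) = (-0.7712, 0.5204i, 0, -0.3667i): ad − bc = (-0.7712)(-0.3667i) − (0.5204i)(0) = 0.2828i ≠ 0, so the state is entangled.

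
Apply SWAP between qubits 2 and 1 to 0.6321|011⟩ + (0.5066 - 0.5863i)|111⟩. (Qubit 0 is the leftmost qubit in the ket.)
0.6321|011⟩ + (0.5066 - 0.5863i)|111⟩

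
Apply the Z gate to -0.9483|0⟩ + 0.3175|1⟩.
-0.9483|0⟩ - 0.3175|1⟩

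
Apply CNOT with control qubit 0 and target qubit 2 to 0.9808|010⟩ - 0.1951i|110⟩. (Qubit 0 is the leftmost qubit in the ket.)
0.9808|010⟩ - 0.1951i|111⟩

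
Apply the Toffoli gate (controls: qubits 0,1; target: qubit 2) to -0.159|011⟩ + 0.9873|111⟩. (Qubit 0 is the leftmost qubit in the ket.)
-0.159|011⟩ + 0.9873|110⟩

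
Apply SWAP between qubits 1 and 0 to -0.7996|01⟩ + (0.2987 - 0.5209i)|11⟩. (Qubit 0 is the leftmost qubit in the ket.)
-0.7996|10⟩ + (0.2987 - 0.5209i)|11⟩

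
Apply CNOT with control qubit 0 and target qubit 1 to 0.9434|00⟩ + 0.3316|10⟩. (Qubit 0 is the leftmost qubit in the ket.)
0.9434|00⟩ + 0.3316|11⟩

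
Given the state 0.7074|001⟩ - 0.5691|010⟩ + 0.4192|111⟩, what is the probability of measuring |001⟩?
0.5004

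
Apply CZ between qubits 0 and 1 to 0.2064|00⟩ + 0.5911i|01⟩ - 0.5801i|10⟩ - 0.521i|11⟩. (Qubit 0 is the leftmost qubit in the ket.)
0.2064|00⟩ + 0.5911i|01⟩ - 0.5801i|10⟩ + 0.521i|11⟩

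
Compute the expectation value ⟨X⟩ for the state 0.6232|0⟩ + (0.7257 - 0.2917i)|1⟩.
0.9045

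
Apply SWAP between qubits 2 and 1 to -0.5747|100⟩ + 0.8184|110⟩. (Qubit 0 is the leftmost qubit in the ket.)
-0.5747|100⟩ + 0.8184|101⟩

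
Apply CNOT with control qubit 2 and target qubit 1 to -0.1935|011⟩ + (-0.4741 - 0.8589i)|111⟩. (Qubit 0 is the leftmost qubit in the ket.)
-0.1935|001⟩ + (-0.4741 - 0.8589i)|101⟩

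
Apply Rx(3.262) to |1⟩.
-0.9982i|0⟩ - 0.06017|1⟩

Rx(3.262) = [[cos(θ/2), −i·sin(θ/2)], [−i·sin(θ/2), cos(θ/2)]]; θ = 3.262, cos(θ/2) ≈ -0.0601673, sin(θ/2) ≈ 0.998188.
With a = amp(|0⟩) = 0 and b = amp(|1⟩) = 1:
new amp(|0⟩) = (-0.0601673)·a + (-0.998188i)·b = -0.9982i
new amp(|1⟩) = (-0.998188i)·a + (-0.0601673)·b = -0.06017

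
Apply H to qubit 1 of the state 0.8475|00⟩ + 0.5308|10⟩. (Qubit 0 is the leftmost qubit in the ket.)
0.5993|00⟩ + 0.5993|01⟩ + 0.3753|10⟩ + 0.3753|11⟩

H on qubit 1 mixes each pair of kets that differ only in qubit 1: amplitudes (a, b) of (|…0…⟩, |…1…⟩) become ((a + b)/√2, (a − b)/√2). Kets absent from the input have amplitude 0.
(|00⟩, |01⟩): (a, b) = (0.8475, 0) → (0.5993, 0.5993)
(|10⟩, |11⟩): (a, b) = (0.5308, 0) → (0.3753, 0.3753)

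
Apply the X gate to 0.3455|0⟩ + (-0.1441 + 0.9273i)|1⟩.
(-0.1441 + 0.9273i)|0⟩ + 0.3455|1⟩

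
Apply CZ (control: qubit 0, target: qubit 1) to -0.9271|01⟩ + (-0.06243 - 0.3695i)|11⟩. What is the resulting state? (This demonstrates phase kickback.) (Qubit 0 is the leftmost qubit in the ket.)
-0.9271|01⟩ + (0.06243 + 0.3695i)|11⟩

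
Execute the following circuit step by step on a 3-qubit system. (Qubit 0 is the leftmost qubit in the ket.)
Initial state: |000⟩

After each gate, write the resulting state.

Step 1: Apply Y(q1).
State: i|010⟩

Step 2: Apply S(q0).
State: i|010⟩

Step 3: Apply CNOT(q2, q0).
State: i|010⟩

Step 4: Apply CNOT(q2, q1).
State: i|010⟩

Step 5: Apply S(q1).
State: -|010⟩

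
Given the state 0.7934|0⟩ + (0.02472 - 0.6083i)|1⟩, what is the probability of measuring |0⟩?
0.6295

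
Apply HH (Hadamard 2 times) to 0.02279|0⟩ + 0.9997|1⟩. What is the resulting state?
0.02279|0⟩ + 0.9997|1⟩

H² = I, so an even number of Hadamards cancels: H^2 = I and the state is unchanged.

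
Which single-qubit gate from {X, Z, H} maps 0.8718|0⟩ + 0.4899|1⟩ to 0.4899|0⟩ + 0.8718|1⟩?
X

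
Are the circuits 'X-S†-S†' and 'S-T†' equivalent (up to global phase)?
No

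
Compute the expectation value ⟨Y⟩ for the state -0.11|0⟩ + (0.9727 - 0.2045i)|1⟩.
0.04499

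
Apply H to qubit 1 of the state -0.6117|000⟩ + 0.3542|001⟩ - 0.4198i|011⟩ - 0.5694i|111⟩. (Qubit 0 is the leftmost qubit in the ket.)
-0.4325|000⟩ + (0.2505 - 0.2968i)|001⟩ - 0.4325|010⟩ + (0.2505 + 0.2968i)|011⟩ - 0.4026i|101⟩ + 0.4026i|111⟩

H on qubit 1 mixes each pair of kets that differ only in qubit 1: amplitudes (a, b) of (|…0…⟩, |…1…⟩) become ((a + b)/√2, (a − b)/√2). Kets absent from the input have amplitude 0.
(|000⟩, |010⟩): (a, b) = (-0.6117, 0) → (-0.4325, -0.4325)
(|001⟩, |011⟩): (a, b) = (0.3542, -0.4198i) → ((0.2505 - 0.2968i), (0.2505 + 0.2968i))
(|101⟩, |111⟩): (a, b) = (0, -0.5694i) → (-0.4026i, 0.4026i)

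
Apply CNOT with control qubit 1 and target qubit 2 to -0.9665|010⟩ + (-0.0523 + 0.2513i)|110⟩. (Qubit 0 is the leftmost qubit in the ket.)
-0.9665|011⟩ + (-0.0523 + 0.2513i)|111⟩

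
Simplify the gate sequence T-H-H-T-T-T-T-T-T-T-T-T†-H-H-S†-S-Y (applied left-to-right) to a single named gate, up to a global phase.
Y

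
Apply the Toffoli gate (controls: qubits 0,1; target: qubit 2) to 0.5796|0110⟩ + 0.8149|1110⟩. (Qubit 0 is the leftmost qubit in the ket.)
0.5796|0110⟩ + 0.8149|1100⟩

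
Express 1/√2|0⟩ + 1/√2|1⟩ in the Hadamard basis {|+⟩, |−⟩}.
|+⟩

With |ψ⟩ = α|0⟩ + β|1⟩, the Hadamard-basis coefficients are ⟨+|ψ⟩ = (α + β)/√2 and ⟨−|ψ⟩ = (α − β)/√2.
Here α = 1/√2, β = 1/√2: (α + β)/√2 = 1, (α − β)/√2 = 0.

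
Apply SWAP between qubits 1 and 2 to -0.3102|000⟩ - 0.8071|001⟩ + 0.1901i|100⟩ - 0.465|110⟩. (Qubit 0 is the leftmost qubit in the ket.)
-0.3102|000⟩ - 0.8071|010⟩ + 0.1901i|100⟩ - 0.465|101⟩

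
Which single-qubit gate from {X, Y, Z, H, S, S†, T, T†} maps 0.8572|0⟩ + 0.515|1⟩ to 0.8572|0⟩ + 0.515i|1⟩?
S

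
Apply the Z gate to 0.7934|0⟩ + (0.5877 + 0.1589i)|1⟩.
0.7934|0⟩ + (-0.5877 - 0.1589i)|1⟩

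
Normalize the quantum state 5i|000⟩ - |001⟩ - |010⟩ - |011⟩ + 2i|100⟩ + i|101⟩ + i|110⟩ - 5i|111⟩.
0.6509i|000⟩ - 0.1302|001⟩ - 0.1302|010⟩ - 0.1302|011⟩ + 0.2604i|100⟩ + 0.1302i|101⟩ + 0.1302i|110⟩ - 0.6509i|111⟩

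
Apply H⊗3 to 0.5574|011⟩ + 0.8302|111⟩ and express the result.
0.4906|000⟩ - 0.4906|001⟩ - 0.4906|010⟩ + 0.4906|011⟩ - 0.09645|100⟩ + 0.09645|101⟩ + 0.09645|110⟩ - 0.09645|111⟩

H⊗3 gives amp(|y⟩) = (1/2√2) Σ_x (−1)^(x·y) amp(|x⟩), where x·y is the number of positions in which both x and y have a 1.
|000⟩: (0.5574 + 0.8302)/(2√2) = 0.4906
|001⟩: (-0.5574 - 0.8302)/(2√2) = -0.4906
|010⟩: (-0.5574 - 0.8302)/(2√2) = -0.4906
|011⟩: (0.5574 + 0.8302)/(2√2) = 0.4906
|100⟩: (0.5574 - 0.8302)/(2√2) = -0.09645
|101⟩: (-0.5574 + 0.8302)/(2√2) = 0.09645
|110⟩: (-0.5574 + 0.8302)/(2√2) = 0.09645
|111⟩: (0.5574 - 0.8302)/(2√2) = -0.09645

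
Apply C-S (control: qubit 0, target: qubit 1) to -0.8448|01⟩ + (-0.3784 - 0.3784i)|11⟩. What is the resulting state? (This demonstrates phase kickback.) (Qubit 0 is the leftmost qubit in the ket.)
-0.8448|01⟩ + (0.3784 - 0.3784i)|11⟩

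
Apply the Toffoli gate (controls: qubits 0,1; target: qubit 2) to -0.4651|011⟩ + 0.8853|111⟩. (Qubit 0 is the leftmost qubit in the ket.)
-0.4651|011⟩ + 0.8853|110⟩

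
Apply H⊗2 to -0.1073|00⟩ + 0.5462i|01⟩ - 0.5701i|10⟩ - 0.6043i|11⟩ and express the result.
(-0.05365 - 0.3141i)|00⟩ + (-0.05365 - 0.256i)|01⟩ + (-0.05365 + 0.8603i)|10⟩ + (-0.05365 - 0.2902i)|11⟩

H⊗2 gives amp(|y⟩) = (1/2) Σ_x (−1)^(x·y) amp(|x⟩), where x·y is the number of positions in which both x and y have a 1.
|00⟩: (-0.1073 + 0.5462i - 0.5701i - 0.6043i)/2 = (-0.05365 - 0.3141i)
|01⟩: (-0.1073 - 0.5462i - 0.5701i + 0.6043i)/2 = (-0.05365 - 0.256i)
|10⟩: (-0.1073 + 0.5462i + 0.5701i + 0.6043i)/2 = (-0.05365 + 0.8603i)
|11⟩: (-0.1073 - 0.5462i + 0.5701i - 0.6043i)/2 = (-0.05365 - 0.2902i)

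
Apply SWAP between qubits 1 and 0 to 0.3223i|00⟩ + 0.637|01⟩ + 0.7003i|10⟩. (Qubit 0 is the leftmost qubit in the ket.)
0.3223i|00⟩ + 0.7003i|01⟩ + 0.637|10⟩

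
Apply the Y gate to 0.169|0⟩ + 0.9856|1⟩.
-0.9856i|0⟩ + 0.169i|1⟩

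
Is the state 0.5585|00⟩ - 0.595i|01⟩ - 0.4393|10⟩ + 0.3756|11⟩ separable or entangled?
Entangled

Writing the state as a|00⟩ + b|01⟩ + c|10⟩ + d|11⟩, it is a product state iff ad − bc = 0.
Here (a, b, c, d) = (0.5585, -0.595i, -0.4393, 0.3756): ad − bc = (0.5585)(0.3756) − (-0.595i)(-0.4393) = (0.2098 - 0.2614i) ≠ 0, so the state is entangled.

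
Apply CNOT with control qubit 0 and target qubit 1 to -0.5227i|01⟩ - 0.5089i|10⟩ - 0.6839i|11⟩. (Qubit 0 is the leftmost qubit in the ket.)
-0.5227i|01⟩ - 0.6839i|10⟩ - 0.5089i|11⟩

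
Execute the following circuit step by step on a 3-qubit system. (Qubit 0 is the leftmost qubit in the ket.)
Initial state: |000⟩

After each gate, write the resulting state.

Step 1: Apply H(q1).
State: 1/√2|000⟩ + 1/√2|010⟩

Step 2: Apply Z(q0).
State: 1/√2|000⟩ + 1/√2|010⟩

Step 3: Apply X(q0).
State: 1/√2|100⟩ + 1/√2|110⟩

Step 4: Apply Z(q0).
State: -1/√2|100⟩ - 1/√2|110⟩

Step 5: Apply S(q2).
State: -1/√2|100⟩ - 1/√2|110⟩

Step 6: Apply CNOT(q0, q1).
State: -1/√2|100⟩ - 1/√2|110⟩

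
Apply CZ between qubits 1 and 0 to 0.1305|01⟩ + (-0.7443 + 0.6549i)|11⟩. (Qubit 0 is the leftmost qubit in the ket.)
0.1305|01⟩ + (0.7443 - 0.6549i)|11⟩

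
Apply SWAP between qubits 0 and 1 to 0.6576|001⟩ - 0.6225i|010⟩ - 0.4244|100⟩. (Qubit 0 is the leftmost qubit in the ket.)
0.6576|001⟩ - 0.4244|010⟩ - 0.6225i|100⟩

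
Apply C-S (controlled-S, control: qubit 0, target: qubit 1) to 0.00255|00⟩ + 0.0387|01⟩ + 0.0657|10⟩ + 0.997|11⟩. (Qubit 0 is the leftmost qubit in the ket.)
0.00255|00⟩ + 0.0387|01⟩ + 0.0657|10⟩ + 0.997i|11⟩

C-S leaves the control-|0⟩ kets |00⟩, |01⟩ unchanged and applies S to qubit 1 on the control-|1⟩ pair (|10⟩, |11⟩).
S = [[1, 0], [0, i]].
With a = amp(|10⟩) = 0.0657 and b = amp(|11⟩) = 0.997:
new amp(|10⟩) = (1)·a = 0.0657
new amp(|11⟩) = (i)·b = 0.997i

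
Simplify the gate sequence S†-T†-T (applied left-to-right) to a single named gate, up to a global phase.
S†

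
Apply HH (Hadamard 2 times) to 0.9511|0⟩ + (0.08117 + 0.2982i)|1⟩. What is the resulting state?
0.9511|0⟩ + (0.08117 + 0.2982i)|1⟩

H² = I, so an even number of Hadamards cancels: H^2 = I and the state is unchanged.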